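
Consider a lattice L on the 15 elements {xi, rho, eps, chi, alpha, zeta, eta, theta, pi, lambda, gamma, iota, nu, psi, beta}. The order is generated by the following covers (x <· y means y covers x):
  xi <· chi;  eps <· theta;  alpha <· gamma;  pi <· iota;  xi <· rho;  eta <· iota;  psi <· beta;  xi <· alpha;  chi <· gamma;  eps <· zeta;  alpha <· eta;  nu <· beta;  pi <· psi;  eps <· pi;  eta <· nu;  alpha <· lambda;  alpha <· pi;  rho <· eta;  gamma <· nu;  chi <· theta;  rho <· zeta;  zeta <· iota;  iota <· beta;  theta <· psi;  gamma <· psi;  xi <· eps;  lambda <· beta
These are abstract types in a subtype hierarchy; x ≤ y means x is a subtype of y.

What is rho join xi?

rho

Common upper bounds of {rho, xi}: beta, eta, iota, nu, rho, zeta.
The least among these is rho.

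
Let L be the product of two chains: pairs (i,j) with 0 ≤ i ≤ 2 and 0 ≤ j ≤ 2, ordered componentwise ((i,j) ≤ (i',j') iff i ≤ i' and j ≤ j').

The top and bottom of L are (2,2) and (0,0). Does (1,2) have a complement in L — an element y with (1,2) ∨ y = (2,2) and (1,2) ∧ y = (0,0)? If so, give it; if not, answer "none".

For every candidate y, either (1,2) ∨ y ≠ (2,2) or (1,2) ∧ y ≠ (0,0); no complement exists.

none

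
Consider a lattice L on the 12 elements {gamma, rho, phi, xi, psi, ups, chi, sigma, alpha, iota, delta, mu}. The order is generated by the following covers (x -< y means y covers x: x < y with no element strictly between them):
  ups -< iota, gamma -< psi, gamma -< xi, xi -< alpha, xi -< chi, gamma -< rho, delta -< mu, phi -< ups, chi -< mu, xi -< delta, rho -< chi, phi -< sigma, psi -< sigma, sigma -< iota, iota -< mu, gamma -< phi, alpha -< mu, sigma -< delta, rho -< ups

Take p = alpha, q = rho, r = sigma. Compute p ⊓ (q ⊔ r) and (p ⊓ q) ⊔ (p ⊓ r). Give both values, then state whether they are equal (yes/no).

q ⊔ r = iota, so p ⊓ (q ⊔ r) = alpha ⊓ iota = gamma.
p ⊓ q = gamma and p ⊓ r = gamma, so (p ⊓ q) ⊔ (p ⊓ r) = gamma ⊔ gamma = gamma.
Equal: yes.

gamma; gamma; yes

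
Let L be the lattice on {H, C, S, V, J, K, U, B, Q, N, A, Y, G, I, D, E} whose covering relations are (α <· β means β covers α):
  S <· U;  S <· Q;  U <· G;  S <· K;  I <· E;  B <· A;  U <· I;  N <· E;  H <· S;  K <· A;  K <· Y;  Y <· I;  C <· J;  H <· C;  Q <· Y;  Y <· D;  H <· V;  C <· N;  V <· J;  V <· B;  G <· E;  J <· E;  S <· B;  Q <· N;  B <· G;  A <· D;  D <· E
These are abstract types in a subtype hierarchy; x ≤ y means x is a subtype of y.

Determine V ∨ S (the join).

Common upper bounds of {V, S}: A, B, D, E, G.
The least among these is B.

B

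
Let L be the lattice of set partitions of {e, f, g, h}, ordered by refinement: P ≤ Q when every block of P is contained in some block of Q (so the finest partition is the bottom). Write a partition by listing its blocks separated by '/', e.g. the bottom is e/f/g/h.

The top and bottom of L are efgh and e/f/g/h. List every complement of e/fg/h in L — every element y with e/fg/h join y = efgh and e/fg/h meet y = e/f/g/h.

ef/gh, efh/g, eg/fh, egh/f

Need y with e/fg/h ∨ y = efgh and e/fg/h ∧ y = e/f/g/h.
Checking each element gives: ef/gh, efh/g, eg/fh, egh/f.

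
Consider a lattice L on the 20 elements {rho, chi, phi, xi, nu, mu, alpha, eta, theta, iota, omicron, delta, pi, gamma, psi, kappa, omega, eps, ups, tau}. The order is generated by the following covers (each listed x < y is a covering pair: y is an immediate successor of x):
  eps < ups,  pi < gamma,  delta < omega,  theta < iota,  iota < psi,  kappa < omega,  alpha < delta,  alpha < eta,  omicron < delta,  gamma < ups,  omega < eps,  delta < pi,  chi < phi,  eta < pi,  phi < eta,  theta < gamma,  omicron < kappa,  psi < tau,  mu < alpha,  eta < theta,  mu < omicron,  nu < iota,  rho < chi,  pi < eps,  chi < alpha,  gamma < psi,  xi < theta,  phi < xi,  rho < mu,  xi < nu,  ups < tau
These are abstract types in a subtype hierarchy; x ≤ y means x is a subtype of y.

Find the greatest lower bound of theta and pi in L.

eta

Common lower bounds of {theta, pi}: alpha, chi, eta, mu, phi, rho.
The greatest among these is eta.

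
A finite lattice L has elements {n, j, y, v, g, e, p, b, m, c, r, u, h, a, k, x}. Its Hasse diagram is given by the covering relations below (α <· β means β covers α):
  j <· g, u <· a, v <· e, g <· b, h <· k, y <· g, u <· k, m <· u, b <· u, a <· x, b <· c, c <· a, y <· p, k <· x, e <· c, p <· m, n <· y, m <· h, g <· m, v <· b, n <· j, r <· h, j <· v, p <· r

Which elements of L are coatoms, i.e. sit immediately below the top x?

a, k

The coatoms are exactly the elements covered by x: a, k.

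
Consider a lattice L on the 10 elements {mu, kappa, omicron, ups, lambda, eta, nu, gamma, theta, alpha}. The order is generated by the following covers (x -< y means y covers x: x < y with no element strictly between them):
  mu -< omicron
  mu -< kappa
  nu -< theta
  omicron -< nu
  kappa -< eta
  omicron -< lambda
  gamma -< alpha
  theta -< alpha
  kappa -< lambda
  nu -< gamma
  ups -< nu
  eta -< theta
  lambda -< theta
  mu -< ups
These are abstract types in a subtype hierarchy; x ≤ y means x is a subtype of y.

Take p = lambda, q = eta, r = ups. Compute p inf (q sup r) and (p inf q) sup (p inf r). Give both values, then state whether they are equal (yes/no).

lambda; kappa; no

q sup r = theta, so p inf (q sup r) = lambda inf theta = lambda.
p inf q = kappa and p inf r = mu, so (p inf q) sup (p inf r) = kappa sup mu = kappa.
Equal: no.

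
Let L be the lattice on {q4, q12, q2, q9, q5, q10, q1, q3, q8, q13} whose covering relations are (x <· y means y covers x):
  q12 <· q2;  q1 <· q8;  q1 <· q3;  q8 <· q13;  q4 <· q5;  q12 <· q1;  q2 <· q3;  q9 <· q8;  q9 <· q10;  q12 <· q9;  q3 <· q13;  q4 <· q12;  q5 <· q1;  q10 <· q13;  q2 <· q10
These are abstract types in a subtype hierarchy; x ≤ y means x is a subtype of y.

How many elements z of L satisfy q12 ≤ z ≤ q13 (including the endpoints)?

The interval [q12, q13] = {q1, q10, q12, q13, q2, q3, q8, q9}, which has 8 elements.

8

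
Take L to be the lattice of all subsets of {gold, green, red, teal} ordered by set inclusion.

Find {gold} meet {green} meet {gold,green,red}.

Common lower bounds of {{gold}, {green}, {gold,green,red}}: ∅.
The greatest among these is ∅.

∅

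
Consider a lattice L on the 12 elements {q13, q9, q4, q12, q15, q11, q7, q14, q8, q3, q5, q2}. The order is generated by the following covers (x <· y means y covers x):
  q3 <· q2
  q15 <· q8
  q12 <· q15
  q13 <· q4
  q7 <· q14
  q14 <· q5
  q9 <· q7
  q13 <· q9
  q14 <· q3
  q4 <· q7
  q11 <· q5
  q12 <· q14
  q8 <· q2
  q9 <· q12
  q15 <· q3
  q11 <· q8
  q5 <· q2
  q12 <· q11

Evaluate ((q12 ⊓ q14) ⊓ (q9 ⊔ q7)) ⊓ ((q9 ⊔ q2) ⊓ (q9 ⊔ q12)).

q12 ∧ q14 = q12
q9 ∨ q7 = q7
q12 ∧ q7 = q9
q9 ∨ q2 = q2
q9 ∨ q12 = q12
q2 ∧ q12 = q12
q9 ∧ q12 = q9

q9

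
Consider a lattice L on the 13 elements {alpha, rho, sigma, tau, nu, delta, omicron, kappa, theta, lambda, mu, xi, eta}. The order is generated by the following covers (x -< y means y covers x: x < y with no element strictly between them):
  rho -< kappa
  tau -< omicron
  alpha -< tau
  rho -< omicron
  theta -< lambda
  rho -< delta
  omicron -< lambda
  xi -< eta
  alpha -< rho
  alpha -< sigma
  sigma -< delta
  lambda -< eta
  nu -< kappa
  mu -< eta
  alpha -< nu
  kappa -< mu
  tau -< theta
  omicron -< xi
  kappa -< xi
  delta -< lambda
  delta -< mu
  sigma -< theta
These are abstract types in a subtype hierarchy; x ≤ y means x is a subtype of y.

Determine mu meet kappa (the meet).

kappa

Common lower bounds of {mu, kappa}: alpha, kappa, nu, rho.
The greatest among these is kappa.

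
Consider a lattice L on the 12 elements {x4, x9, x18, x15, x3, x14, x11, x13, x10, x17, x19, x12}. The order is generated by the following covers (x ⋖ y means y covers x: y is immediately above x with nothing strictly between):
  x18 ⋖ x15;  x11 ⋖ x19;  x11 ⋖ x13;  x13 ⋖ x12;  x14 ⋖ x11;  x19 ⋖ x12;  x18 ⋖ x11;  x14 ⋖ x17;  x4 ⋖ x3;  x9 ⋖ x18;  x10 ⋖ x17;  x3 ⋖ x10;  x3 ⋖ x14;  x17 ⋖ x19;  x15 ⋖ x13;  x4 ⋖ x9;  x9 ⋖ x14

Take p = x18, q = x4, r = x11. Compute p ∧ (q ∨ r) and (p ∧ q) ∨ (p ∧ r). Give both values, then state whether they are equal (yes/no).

q ∨ r = x11, so p ∧ (q ∨ r) = x18 ∧ x11 = x18.
p ∧ q = x4 and p ∧ r = x18, so (p ∧ q) ∨ (p ∧ r) = x4 ∨ x18 = x18.
Equal: yes.

x18; x18; yes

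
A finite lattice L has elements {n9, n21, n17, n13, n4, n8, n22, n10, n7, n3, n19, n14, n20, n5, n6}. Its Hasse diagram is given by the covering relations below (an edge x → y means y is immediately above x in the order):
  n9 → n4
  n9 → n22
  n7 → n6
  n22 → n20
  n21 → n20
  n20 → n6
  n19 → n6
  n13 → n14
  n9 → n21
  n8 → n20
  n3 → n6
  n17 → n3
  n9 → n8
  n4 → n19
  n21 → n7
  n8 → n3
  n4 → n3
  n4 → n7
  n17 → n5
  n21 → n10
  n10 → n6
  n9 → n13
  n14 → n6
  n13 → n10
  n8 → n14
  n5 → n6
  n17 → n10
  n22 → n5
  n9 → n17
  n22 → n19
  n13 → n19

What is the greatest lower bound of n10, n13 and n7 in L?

n9

Common lower bounds of {n10, n13, n7}: n9.
The greatest among these is n9.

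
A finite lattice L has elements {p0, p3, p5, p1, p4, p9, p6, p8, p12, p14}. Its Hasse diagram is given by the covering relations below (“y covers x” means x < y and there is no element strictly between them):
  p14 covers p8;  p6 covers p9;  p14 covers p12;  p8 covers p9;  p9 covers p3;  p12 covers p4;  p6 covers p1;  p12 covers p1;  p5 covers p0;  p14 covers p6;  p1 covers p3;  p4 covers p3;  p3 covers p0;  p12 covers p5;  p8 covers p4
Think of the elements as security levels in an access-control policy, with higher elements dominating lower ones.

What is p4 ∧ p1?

Common lower bounds of {p4, p1}: p0, p3.
The greatest among these is p3.

p3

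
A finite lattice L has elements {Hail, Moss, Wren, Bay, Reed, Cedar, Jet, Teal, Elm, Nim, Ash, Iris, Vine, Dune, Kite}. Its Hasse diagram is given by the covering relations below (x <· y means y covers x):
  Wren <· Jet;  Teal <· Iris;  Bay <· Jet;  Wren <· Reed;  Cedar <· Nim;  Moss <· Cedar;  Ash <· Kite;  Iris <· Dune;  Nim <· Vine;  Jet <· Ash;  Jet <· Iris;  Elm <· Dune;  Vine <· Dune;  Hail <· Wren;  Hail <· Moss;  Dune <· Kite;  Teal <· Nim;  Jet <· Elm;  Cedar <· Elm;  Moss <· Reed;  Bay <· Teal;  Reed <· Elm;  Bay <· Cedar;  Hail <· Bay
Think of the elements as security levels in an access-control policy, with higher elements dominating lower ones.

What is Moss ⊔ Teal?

Common upper bounds of {Moss, Teal}: Dune, Kite, Nim, Vine.
The least among these is Nim.

Nim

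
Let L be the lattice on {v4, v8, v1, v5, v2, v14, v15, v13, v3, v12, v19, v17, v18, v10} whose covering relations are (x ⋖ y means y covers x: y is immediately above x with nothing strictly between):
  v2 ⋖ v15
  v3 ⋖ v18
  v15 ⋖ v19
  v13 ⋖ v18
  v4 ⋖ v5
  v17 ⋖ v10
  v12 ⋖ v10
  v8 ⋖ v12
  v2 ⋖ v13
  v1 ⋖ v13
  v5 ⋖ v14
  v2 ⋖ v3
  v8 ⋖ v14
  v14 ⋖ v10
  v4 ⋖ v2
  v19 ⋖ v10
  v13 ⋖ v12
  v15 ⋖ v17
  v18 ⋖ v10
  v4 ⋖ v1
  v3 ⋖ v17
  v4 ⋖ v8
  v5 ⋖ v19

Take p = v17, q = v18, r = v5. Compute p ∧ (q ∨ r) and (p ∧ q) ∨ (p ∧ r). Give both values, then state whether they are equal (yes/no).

v17; v3; no

q ∨ r = v10, so p ∧ (q ∨ r) = v17 ∧ v10 = v17.
p ∧ q = v3 and p ∧ r = v4, so (p ∧ q) ∨ (p ∧ r) = v3 ∨ v4 = v3.
Equal: no.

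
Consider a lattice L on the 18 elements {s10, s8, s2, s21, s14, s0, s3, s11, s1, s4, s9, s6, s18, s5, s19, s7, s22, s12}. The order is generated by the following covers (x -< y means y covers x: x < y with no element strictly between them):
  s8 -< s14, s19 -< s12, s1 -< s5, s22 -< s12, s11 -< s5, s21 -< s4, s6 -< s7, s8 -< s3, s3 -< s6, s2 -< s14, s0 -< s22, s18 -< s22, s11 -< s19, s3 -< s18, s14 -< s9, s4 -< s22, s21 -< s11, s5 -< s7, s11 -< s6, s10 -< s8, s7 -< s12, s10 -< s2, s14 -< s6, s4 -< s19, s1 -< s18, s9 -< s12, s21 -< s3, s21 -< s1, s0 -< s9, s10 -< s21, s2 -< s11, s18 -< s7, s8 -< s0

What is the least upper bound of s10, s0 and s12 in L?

Common upper bounds of {s10, s0, s12}: s12.
The least among these is s12.

s12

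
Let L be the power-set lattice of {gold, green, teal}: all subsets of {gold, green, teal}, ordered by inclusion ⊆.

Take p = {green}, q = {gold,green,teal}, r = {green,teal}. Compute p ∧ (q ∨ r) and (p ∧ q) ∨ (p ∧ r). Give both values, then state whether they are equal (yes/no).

q ∨ r = {gold,green,teal}, so p ∧ (q ∨ r) = {green} ∧ {gold,green,teal} = {green}.
p ∧ q = {green} and p ∧ r = {green}, so (p ∧ q) ∨ (p ∧ r) = {green} ∨ {green} = {green}.
Equal: yes.

{green}; {green}; yes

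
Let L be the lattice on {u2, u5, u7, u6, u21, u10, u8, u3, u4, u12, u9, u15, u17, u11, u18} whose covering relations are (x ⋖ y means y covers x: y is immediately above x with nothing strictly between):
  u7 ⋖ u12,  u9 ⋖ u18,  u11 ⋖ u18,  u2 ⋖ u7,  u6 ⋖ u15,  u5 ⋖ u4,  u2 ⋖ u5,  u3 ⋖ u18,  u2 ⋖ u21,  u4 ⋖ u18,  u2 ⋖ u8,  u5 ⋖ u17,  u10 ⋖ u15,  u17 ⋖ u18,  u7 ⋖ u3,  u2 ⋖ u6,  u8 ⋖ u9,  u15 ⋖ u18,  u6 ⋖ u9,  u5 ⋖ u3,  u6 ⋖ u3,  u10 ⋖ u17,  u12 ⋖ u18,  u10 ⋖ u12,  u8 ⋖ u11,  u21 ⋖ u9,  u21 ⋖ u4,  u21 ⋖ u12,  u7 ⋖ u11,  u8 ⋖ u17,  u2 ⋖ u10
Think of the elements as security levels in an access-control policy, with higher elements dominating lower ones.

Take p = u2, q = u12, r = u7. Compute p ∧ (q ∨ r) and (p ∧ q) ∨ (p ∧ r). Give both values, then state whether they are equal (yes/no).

q ∨ r = u12, so p ∧ (q ∨ r) = u2 ∧ u12 = u2.
p ∧ q = u2 and p ∧ r = u2, so (p ∧ q) ∨ (p ∧ r) = u2 ∨ u2 = u2.
Equal: yes.

u2; u2; yes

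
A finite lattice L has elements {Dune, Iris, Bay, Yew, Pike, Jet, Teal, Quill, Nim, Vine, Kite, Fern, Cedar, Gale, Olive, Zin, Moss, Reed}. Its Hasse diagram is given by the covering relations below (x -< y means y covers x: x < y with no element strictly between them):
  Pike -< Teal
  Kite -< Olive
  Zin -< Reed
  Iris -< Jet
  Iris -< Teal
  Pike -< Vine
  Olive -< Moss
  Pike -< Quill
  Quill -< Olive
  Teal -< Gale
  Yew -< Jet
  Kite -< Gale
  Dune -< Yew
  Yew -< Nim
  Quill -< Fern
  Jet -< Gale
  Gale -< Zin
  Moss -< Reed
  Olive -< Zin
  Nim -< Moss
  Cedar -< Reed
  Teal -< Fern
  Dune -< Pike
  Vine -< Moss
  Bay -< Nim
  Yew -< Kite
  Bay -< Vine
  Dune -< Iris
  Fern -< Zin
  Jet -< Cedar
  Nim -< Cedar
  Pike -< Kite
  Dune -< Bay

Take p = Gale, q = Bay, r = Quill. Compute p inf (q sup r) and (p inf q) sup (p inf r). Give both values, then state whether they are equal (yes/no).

Kite; Pike; no

q sup r = Moss, so p inf (q sup r) = Gale inf Moss = Kite.
p inf q = Dune and p inf r = Pike, so (p inf q) sup (p inf r) = Dune sup Pike = Pike.
Equal: no.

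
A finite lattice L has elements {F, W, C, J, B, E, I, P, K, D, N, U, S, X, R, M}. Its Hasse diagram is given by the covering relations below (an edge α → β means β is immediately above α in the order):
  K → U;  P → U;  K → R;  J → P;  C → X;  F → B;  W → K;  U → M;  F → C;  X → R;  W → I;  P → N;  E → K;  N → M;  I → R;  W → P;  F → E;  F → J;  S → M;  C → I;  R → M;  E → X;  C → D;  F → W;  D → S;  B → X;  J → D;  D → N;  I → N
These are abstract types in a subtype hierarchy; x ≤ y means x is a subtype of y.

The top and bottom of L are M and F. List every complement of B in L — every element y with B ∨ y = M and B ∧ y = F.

D, J, N, P, S, U

Need y with B ∨ y = M and B ∧ y = F.
Checking each element gives: D, J, N, P, S, U.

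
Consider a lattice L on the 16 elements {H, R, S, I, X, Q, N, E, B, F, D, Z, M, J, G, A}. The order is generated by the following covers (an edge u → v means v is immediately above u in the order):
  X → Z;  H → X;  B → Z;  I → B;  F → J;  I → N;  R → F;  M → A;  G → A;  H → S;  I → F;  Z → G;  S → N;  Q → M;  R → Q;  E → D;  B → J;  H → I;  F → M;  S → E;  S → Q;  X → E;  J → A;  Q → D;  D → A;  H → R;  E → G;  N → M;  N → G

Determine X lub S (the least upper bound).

E

Common upper bounds of {X, S}: A, D, E, G.
The least among these is E.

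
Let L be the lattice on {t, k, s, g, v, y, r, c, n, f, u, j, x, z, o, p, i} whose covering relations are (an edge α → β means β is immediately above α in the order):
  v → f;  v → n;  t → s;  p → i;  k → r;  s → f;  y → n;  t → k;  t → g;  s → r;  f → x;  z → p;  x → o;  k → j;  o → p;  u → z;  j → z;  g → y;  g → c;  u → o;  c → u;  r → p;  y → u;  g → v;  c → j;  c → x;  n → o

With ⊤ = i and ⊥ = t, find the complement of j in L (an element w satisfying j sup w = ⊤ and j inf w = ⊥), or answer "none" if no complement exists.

none

For every candidate w, either j ∨ w ≠ i or j ∧ w ≠ t; no complement exists.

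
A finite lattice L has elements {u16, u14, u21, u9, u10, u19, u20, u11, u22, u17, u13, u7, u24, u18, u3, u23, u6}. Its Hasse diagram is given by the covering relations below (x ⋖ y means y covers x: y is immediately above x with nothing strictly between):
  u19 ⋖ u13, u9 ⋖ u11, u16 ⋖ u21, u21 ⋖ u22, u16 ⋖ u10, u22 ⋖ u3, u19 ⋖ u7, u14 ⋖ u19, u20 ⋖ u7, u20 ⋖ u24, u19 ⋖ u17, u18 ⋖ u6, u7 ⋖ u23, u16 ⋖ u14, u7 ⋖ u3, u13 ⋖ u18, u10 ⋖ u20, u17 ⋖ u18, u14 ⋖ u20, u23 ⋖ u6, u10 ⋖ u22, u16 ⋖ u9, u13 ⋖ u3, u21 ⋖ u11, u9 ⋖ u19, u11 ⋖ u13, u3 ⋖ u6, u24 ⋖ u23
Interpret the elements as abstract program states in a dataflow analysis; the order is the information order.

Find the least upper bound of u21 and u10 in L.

u22

Common upper bounds of {u21, u10}: u22, u3, u6.
The least among these is u22.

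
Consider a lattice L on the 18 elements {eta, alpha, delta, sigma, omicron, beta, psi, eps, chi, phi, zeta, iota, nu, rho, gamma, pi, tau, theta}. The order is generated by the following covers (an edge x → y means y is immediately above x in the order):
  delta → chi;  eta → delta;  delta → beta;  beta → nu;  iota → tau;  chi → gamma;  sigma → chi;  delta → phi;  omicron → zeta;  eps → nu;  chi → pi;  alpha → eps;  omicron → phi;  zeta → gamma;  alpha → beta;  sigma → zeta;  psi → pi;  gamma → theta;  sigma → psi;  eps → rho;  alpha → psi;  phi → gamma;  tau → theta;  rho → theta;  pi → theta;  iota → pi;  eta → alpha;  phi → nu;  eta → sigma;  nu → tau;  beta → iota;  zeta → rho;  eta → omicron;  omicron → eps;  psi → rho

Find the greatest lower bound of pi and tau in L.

Common lower bounds of {pi, tau}: alpha, beta, delta, eta, iota.
The greatest among these is iota.

iota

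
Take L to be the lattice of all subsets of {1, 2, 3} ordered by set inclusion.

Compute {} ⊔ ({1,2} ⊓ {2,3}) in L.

{2}

{1,2} ∧ {2,3} = {2}
{} ∨ {2} = {2}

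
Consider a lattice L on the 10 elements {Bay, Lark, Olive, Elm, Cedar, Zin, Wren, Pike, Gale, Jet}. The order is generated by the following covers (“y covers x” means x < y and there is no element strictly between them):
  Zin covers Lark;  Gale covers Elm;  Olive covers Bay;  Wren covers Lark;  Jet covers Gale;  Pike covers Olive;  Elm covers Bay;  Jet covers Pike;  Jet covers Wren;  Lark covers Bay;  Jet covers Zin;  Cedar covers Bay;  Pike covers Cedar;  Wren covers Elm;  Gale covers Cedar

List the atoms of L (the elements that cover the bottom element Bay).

Cedar, Elm, Lark, Olive

The atoms are exactly the elements that cover Bay: Cedar, Elm, Lark, Olive.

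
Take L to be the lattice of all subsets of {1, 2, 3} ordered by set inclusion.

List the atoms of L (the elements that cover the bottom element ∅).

{1}, {2}, {3}

The atoms are exactly the elements that cover ∅: {1}, {2}, {3}.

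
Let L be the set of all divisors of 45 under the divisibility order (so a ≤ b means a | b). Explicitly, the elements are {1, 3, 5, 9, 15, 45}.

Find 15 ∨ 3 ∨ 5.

In the divisibility order, the join is the least common multiple: lcm(15, 3, 5) = 15.

15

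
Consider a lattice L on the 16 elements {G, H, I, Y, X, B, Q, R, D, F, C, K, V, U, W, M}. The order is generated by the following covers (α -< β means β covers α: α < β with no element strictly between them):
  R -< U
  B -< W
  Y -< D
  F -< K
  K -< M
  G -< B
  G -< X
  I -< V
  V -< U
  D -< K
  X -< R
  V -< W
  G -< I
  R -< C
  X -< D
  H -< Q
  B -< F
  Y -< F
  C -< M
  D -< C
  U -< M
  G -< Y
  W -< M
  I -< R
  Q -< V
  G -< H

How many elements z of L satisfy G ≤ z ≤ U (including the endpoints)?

The interval [G, U] = {G, H, I, Q, R, U, V, X}, which has 8 elements.

8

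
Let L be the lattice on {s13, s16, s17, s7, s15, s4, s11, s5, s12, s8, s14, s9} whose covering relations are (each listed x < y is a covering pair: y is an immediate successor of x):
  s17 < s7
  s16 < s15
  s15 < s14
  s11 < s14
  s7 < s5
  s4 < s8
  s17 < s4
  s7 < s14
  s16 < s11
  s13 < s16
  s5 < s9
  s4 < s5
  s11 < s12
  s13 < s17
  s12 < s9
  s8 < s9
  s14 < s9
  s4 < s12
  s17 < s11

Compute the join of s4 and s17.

s4

Common upper bounds of {s4, s17}: s12, s4, s5, s8, s9.
The least among these is s4.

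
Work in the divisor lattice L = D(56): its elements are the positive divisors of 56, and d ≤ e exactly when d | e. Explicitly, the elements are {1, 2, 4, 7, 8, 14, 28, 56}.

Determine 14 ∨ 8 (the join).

Common upper bounds of {14, 8}: 56.
The least among these is 56.

56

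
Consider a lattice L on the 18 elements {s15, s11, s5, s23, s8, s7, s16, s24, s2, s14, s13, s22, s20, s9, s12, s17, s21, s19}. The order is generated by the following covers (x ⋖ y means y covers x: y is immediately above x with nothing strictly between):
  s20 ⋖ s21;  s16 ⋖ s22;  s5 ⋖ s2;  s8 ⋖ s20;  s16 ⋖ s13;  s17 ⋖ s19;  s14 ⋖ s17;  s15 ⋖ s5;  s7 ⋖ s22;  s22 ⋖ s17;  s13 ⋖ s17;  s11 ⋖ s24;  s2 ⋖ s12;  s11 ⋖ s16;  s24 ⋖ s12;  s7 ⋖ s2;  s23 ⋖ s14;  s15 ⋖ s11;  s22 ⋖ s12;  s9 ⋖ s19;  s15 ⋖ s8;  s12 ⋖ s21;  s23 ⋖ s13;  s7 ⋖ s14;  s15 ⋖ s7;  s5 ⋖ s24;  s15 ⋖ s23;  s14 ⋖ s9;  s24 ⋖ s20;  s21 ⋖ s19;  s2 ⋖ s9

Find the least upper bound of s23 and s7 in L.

Common upper bounds of {s23, s7}: s14, s17, s19, s9.
The least among these is s14.

s14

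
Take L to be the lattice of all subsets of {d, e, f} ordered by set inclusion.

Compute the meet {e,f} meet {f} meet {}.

Under ⊆, meet is intersection: {e,f} ∩ {f} ∩ {} = {}.

{}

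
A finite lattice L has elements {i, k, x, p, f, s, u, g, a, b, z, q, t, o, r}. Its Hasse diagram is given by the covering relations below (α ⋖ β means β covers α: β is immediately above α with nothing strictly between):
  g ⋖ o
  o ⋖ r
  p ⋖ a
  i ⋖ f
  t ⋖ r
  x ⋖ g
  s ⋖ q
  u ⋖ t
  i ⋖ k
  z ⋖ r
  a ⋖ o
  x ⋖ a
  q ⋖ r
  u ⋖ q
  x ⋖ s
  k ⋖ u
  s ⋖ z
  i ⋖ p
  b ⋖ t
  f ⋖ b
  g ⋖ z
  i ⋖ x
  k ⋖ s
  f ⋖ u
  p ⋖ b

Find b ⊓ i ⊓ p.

Common lower bounds of {b, i, p}: i.
The greatest among these is i.

i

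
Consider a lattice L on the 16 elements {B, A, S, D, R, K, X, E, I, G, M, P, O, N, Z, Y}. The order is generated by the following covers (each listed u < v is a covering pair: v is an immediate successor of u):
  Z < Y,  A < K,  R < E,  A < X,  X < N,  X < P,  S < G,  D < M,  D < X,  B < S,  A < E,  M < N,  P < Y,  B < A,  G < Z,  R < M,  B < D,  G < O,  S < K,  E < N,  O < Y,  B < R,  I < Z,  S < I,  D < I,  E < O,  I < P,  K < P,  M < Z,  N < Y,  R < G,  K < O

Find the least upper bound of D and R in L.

M

Common upper bounds of {D, R}: M, N, Y, Z.
The least among these is M.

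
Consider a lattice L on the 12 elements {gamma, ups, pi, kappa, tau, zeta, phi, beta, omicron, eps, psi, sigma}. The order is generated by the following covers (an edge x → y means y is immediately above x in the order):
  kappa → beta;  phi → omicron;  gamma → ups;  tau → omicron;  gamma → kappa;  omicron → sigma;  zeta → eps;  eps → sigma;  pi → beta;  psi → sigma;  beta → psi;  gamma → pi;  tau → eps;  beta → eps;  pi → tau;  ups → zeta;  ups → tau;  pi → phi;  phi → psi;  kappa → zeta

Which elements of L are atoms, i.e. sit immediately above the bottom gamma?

The atoms are exactly the elements that cover gamma: kappa, pi, ups.

kappa, pi, ups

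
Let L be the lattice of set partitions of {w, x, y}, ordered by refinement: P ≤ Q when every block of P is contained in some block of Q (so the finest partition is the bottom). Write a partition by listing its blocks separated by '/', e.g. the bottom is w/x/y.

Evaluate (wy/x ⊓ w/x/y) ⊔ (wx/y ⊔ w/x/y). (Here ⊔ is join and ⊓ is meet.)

wy/x ∧ w/x/y = w/x/y
wx/y ∨ w/x/y = wx/y
w/x/y ∨ wx/y = wx/y

wx/y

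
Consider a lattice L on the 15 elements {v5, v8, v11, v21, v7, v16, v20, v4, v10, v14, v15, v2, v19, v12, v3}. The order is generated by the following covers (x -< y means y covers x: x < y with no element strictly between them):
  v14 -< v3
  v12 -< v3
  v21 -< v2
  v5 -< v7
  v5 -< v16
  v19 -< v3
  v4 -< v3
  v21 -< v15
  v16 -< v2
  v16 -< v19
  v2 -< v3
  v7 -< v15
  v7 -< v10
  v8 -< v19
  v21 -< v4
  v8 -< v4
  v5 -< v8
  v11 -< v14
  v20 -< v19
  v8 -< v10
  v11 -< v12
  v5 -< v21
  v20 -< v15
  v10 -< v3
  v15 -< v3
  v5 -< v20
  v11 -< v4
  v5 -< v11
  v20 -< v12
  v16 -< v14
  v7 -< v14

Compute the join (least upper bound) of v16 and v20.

Common upper bounds of {v16, v20}: v19, v3.
The least among these is v19.

v19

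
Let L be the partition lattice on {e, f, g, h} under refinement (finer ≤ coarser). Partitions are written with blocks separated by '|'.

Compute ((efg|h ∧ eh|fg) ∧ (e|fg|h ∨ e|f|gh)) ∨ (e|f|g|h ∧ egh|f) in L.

e|fg|h

efg|h ∧ eh|fg = e|fg|h
e|fg|h ∨ e|f|gh = e|fgh
e|fg|h ∧ e|fgh = e|fg|h
e|f|g|h ∧ egh|f = e|f|g|h
e|fg|h ∨ e|f|g|h = e|fg|h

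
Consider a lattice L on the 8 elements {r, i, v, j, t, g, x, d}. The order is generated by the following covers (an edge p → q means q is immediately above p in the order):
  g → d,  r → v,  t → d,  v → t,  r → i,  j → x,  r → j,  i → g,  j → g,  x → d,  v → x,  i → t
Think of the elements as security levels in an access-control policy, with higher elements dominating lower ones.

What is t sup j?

d

Common upper bounds of {t, j}: d.
The least among these is d.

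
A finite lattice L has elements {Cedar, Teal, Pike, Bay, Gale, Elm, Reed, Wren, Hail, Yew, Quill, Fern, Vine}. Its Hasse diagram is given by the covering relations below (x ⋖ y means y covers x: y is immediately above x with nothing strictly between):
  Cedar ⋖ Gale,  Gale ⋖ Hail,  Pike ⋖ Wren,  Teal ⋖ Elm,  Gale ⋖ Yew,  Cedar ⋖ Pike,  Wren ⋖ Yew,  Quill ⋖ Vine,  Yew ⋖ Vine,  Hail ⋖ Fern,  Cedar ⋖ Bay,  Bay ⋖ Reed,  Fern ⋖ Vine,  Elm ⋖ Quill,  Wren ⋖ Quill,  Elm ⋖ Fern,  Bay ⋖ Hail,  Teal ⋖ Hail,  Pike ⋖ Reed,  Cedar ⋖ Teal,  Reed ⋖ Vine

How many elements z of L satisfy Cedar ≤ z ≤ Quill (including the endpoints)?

6

The interval [Cedar, Quill] = {Cedar, Elm, Pike, Quill, Teal, Wren}, which has 6 elements.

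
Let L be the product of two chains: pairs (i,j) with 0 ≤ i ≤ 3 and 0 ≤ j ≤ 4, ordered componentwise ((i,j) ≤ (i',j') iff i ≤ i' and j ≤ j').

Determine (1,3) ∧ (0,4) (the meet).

(0,3)

In a product of chains, the meet is componentwise min, giving (0,3).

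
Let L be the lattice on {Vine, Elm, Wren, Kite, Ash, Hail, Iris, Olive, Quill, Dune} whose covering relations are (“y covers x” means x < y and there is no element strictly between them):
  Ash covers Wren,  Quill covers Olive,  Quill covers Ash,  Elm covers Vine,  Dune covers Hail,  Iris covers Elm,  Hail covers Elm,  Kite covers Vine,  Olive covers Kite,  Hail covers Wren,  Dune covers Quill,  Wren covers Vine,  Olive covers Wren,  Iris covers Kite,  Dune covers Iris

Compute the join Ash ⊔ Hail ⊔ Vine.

Common upper bounds of {Ash, Hail, Vine}: Dune.
The least among these is Dune.

Dune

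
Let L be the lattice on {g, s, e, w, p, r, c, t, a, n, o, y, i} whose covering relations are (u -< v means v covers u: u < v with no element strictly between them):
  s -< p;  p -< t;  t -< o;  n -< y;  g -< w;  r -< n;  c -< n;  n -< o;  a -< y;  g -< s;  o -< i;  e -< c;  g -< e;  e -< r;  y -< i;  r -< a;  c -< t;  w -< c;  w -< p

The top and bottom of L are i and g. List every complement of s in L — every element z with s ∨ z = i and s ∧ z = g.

Need z with s ∨ z = i and s ∧ z = g.
Checking each element gives: a, y.

a, y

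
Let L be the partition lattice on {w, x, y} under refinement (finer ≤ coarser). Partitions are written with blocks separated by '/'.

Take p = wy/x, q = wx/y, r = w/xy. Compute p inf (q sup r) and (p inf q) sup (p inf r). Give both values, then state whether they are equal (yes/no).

q sup r = wxy, so p inf (q sup r) = wy/x inf wxy = wy/x.
p inf q = w/x/y and p inf r = w/x/y, so (p inf q) sup (p inf r) = w/x/y sup w/x/y = w/x/y.
Equal: no.

wy/x; w/x/y; no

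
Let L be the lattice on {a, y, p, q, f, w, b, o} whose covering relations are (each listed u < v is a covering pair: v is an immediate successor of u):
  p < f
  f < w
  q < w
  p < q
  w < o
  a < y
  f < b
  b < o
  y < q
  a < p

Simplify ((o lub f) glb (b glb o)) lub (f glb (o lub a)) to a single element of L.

o ∨ f = o
b ∧ o = b
o ∧ b = b
o ∨ a = o
f ∧ o = f
b ∨ f = b

b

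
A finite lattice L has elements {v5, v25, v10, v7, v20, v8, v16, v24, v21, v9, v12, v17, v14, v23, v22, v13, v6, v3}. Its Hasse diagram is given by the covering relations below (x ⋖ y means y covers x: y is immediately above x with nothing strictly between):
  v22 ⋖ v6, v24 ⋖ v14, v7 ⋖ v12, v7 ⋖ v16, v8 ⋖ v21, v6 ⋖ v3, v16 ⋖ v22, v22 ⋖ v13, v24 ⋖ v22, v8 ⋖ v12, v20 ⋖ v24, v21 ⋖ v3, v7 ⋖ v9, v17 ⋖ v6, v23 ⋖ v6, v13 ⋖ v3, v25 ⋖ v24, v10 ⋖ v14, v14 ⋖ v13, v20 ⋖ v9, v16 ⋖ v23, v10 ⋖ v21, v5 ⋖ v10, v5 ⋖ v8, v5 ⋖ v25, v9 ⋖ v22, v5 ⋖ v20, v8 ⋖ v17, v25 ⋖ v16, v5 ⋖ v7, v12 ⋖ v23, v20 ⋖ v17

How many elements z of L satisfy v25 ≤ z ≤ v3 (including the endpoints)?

The interval [v25, v3] = {v13, v14, v16, v22, v23, v24, v25, v3, v6}, which has 9 elements.

9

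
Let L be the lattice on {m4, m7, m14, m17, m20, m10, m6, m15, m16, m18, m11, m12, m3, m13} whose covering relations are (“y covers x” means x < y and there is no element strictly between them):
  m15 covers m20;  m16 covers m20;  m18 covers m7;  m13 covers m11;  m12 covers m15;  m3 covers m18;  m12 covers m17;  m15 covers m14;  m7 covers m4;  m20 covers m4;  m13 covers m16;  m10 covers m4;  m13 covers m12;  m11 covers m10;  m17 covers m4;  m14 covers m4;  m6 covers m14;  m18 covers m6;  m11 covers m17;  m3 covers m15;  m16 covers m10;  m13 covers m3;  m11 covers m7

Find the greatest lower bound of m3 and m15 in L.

m15

Common lower bounds of {m3, m15}: m14, m15, m20, m4.
The greatest among these is m15.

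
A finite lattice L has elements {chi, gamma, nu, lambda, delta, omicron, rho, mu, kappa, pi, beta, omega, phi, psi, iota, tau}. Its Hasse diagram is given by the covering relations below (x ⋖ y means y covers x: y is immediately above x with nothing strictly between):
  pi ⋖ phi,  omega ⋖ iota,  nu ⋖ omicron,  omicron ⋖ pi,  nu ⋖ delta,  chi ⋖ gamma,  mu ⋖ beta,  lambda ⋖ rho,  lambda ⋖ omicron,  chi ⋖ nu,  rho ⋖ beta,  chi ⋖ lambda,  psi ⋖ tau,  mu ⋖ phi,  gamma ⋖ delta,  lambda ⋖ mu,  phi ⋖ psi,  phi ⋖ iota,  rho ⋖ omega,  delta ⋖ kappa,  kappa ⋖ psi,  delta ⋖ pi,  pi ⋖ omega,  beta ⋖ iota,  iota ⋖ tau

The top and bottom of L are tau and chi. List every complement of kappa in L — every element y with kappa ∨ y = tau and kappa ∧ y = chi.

Need y with kappa ∨ y = tau and kappa ∧ y = chi.
Checking each element gives: beta, rho.

beta, rho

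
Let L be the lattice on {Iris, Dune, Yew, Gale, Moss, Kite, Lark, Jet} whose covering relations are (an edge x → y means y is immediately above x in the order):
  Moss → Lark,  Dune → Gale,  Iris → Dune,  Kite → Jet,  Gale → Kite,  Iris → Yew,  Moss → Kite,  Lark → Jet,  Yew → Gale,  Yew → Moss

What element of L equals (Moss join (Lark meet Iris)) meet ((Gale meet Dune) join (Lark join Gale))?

Moss

Lark ∧ Iris = Iris
Moss ∨ Iris = Moss
Gale ∧ Dune = Dune
Lark ∨ Gale = Jet
Dune ∨ Jet = Jet
Moss ∧ Jet = Moss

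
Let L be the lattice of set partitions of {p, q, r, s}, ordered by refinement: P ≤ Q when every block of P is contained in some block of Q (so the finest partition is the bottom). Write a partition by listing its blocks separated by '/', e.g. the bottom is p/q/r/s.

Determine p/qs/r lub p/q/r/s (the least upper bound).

p/qs/r

The join of p/qs/r and p/q/r/s merges any blocks that overlap across the partitions, giving p/qs/r.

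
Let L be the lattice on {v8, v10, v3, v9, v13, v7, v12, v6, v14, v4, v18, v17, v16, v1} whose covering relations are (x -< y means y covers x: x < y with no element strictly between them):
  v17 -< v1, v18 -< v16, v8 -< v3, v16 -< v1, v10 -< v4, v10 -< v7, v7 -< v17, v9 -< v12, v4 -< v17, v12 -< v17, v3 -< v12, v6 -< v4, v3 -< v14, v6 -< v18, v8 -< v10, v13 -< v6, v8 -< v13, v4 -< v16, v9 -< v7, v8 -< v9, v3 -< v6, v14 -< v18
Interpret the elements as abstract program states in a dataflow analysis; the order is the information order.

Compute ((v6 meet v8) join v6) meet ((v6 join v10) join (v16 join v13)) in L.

v6 ∧ v8 = v8
v8 ∨ v6 = v6
v6 ∨ v10 = v4
v16 ∨ v13 = v16
v4 ∨ v16 = v16
v6 ∧ v16 = v6

v6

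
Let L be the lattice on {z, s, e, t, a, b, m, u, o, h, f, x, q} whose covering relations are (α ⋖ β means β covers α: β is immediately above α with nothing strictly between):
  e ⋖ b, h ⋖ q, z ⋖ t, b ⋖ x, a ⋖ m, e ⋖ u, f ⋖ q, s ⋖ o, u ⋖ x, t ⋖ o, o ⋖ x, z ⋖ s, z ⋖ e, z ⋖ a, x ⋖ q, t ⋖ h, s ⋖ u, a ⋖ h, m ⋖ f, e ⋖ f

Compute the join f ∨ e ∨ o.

Common upper bounds of {f, e, o}: q.
The least among these is q.

q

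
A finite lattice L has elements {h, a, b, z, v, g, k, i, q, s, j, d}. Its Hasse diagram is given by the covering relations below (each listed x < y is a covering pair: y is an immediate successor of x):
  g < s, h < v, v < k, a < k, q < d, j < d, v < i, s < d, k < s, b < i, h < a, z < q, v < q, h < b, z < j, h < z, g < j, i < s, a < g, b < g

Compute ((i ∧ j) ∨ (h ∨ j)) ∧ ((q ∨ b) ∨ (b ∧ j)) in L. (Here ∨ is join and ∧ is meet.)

j

i ∧ j = b
h ∨ j = j
b ∨ j = j
q ∨ b = d
b ∧ j = b
d ∨ b = d
j ∧ d = j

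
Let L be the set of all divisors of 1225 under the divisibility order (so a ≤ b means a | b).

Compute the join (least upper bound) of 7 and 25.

Common upper bounds of {7, 25}: 1225, 175.
The least among these is 175.

175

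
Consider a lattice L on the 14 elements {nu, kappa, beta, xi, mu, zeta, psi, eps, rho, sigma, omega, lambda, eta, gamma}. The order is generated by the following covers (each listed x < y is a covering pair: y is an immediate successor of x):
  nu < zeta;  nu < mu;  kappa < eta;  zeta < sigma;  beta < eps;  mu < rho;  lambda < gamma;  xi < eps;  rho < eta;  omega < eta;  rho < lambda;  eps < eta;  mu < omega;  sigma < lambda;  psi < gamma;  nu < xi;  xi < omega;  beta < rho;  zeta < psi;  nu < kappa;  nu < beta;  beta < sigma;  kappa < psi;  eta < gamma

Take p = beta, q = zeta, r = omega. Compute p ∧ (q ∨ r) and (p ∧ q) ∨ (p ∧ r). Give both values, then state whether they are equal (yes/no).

beta; nu; no

q ∨ r = gamma, so p ∧ (q ∨ r) = beta ∧ gamma = beta.
p ∧ q = nu and p ∧ r = nu, so (p ∧ q) ∨ (p ∧ r) = nu ∨ nu = nu.
Equal: no.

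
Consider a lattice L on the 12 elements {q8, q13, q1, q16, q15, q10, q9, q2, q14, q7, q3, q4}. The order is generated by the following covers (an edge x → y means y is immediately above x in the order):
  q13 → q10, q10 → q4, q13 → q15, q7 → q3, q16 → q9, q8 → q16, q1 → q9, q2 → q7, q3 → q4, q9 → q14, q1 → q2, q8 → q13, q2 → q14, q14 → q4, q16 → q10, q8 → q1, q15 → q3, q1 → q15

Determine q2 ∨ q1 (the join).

q2

Common upper bounds of {q2, q1}: q14, q2, q3, q4, q7.
The least among these is q2.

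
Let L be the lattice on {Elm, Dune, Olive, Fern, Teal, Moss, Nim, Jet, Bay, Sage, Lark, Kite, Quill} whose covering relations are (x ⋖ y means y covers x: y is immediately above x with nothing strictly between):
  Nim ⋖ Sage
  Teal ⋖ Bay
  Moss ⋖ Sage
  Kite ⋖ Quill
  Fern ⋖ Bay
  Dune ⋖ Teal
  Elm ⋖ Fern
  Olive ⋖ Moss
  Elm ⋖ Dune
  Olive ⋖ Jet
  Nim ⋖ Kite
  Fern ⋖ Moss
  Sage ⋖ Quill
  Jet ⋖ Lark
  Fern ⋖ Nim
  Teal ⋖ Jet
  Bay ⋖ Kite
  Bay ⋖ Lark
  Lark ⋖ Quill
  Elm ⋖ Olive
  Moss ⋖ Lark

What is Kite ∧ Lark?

Bay

Common lower bounds of {Kite, Lark}: Bay, Dune, Elm, Fern, Teal.
The greatest among these is Bay.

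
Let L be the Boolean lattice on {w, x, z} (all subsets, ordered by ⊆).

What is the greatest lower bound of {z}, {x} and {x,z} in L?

Under ⊆, meet is intersection: {z} ∩ {x} ∩ {x,z} = ∅.

∅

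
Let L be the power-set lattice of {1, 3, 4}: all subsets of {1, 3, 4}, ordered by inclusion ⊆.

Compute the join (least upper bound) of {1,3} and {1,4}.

{1,3,4}

Under ⊆, join is union: {1,3} ∪ {1,4} = {1,3,4}.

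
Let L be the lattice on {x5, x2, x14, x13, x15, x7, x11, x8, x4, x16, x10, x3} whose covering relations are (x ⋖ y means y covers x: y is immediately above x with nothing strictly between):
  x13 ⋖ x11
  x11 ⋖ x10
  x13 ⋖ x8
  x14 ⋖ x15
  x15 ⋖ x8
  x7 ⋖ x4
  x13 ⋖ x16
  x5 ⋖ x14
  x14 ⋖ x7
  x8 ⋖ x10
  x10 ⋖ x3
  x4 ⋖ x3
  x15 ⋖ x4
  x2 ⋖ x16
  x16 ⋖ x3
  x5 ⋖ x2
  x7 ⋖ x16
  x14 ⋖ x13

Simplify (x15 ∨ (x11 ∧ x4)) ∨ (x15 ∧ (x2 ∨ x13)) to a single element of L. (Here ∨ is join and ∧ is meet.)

x11 ∧ x4 = x14
x15 ∨ x14 = x15
x2 ∨ x13 = x16
x15 ∧ x16 = x14
x15 ∨ x14 = x15

x15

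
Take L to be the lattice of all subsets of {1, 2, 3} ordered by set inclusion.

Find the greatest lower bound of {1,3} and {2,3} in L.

Under ⊆, meet is intersection: {1,3} ∩ {2,3} = {3}.

{3}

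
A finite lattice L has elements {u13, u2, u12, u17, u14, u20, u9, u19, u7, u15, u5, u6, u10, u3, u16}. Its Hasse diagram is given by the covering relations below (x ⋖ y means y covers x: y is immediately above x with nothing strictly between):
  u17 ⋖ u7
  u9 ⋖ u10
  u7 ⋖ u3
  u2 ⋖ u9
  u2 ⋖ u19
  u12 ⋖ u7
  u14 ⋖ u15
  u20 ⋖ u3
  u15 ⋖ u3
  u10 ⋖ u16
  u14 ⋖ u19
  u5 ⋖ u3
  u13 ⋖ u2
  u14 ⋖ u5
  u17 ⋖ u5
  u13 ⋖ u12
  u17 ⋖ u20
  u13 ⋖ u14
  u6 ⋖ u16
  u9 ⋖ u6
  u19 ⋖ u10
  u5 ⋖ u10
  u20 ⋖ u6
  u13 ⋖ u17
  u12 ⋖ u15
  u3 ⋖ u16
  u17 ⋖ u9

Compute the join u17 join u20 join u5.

Common upper bounds of {u17, u20, u5}: u16, u3.
The least among these is u3.

u3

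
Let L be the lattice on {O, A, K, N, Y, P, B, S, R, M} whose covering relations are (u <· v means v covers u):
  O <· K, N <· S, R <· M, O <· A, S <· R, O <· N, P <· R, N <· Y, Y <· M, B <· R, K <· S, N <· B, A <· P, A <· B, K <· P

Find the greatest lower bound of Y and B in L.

N

Common lower bounds of {Y, B}: N, O.
The greatest among these is N.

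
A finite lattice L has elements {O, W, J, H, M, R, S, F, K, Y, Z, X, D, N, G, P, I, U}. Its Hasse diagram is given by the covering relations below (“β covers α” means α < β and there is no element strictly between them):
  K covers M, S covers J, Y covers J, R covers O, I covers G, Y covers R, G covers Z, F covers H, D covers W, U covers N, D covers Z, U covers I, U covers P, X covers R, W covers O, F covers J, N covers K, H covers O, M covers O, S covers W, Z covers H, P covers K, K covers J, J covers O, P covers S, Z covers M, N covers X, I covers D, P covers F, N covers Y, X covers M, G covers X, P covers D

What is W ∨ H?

D

Common upper bounds of {W, H}: D, I, P, U.
The least among these is D.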